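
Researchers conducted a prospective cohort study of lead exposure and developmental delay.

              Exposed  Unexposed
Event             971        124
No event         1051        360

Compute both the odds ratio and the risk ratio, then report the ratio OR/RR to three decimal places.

Reading the table with exposure as columns: a = 971 (Exposed, case), b = 1051 (Exposed, non-case), c = 124 (Unexposed, case), d = 360.
OR = (971·360)/(1051·124) = 349560/130324 = 2.68224
Risk in exposed = 971/2022 = 0.48022; risk in unexposed = 124/484 = 0.25620; RR = 1.87440
OR/RR = 2.68224 / 1.87440 = 1.43099
The outcome is not rare, so the OR lies further from 1 than the RR.

1.431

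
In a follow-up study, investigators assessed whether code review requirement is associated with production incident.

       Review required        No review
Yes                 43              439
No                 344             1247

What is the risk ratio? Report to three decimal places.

Reading the table with exposure as columns: a = 43 (Review required, case), b = 344 (Review required, non-case), c = 439 (No review, case), d = 1247.
Risk in exposed = 43/387 = 0.11111; risk in unexposed = 439/1686 = 0.26038.
RR = 0.11111 / 0.26038 = 0.42673
The risk is 57% lower among the exposed than among the unexposed.

0.427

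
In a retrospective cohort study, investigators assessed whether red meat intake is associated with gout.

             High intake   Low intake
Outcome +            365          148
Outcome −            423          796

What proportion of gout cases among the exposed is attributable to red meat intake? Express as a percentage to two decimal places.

Reading the table with exposure as columns: a = 365 (High intake, case), b = 423 (High intake, non-case), c = 148 (Low intake, case), d = 796.
Risk in exposed = 365/788 = 0.46320; risk in unexposed = 148/944 = 0.15678.
RR = 0.46320/0.15678 = 2.95445
AR% = (RR − 1)/RR × 100 = (2.95445 − 1)/2.95445 × 100 = 66.1528%

66.15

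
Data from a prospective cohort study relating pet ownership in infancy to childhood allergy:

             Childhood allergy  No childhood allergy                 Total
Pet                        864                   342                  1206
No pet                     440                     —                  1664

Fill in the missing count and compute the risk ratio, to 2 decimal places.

The missing cell is in the unexposed row: 1664 − 440 = 1224.
So a = 864, b = 342, c = 440, d = 1224.
RR = [a/(a+b)] / [c/(c+d)] = (864/1206) / (440/1664) = 0.71642/0.26442 = 2.70936

2.71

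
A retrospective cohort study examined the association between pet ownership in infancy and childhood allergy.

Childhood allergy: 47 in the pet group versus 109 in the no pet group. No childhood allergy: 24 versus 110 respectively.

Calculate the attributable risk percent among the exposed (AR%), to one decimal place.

From the description: a = 47, b = 24, c = 109, d = 110.
Risk in exposed = 47/71 = 0.66197; risk in unexposed = 109/219 = 0.49772.
RR = 0.66197/0.49772 = 1.33002
AR% = (RR − 1)/RR × 100 = (1.33002 − 1)/1.33002 × 100 = 24.8130%

24.8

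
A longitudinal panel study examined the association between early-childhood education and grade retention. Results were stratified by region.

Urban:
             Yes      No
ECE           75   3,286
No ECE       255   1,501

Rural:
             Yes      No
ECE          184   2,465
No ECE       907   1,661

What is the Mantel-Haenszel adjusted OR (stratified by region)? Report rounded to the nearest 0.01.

0.14

OR_MH = Σ(aᵢdᵢ/nᵢ) / Σ(bᵢcᵢ/nᵢ), where nᵢ is the stratum total.
Stratum 1 (Urban): n = 5117; a·d/n = 75·1501/5117 = 22.0002; b·c/n = 3286·255/5117 = 163.7542
Stratum 2 (Rural): n = 5217; a·d/n = 184·1661/5217 = 58.5823; b·c/n = 2465·907/5217 = 428.5518
OR_MH = (22.0002 + 58.5823) / (163.7542 + 428.5518) = 80.5825 / 592.3060 = 0.13605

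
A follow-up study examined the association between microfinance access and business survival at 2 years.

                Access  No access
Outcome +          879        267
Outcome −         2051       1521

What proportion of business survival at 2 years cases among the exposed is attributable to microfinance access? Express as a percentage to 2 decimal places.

Reading the table with exposure as columns: a = 879 (Access, case), b = 2051 (Access, non-case), c = 267 (No access, case), d = 1521.
Risk in exposed = 879/2930 = 0.30000; risk in unexposed = 267/1788 = 0.14933.
RR = 0.30000/0.14933 = 2.00899
AR% = (RR − 1)/RR × 100 = (2.00899 − 1)/2.00899 × 100 = 50.2237%

50.22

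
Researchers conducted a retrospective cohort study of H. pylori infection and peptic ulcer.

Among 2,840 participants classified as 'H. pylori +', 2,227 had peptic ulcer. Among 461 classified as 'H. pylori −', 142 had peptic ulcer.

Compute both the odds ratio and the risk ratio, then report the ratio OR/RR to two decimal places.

3.21

From the description: a = 2227, b = 613, c = 142, d = 319.
OR = (2227·319)/(613·142) = 710413/87046 = 8.16135
Risk in exposed = 2227/2840 = 0.78415; risk in unexposed = 142/461 = 0.30803; RR = 2.54574
OR/RR = 8.16135 / 2.54574 = 3.20588
The outcome is not rare, so the OR lies further from 1 than the RR.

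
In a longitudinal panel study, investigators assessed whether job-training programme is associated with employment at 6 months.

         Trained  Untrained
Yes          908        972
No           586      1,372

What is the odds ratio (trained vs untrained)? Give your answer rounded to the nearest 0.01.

2.19

Reading the table with exposure as columns: a = 908 (Trained, case), b = 586 (Trained, non-case), c = 972 (Untrained, case), d = 1372.
OR = (a·d)/(b·c) = (908 × 1372) / (586 × 972) = 1245776 / 569592 = 2.18714
The odds of employment at 6 months are about 2.19 times as high in the trained group.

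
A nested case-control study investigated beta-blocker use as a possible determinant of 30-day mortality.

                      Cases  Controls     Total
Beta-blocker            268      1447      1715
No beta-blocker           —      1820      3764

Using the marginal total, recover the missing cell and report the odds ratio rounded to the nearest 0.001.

The missing cell is in the unexposed row: 3764 − 1820 = 1944.
So a = 268, b = 1447, c = 1944, d = 1820.
OR = (a·d)/(b·c) = (268 × 1820) / (1447 × 1944) = 487760 / 2812968 = 0.17340

0.173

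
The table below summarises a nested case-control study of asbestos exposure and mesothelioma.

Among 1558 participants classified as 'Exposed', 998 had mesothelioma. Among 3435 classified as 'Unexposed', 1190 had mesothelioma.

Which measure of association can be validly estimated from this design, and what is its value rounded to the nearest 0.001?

From the description: a = 998, b = 560, c = 1190, d = 2245.
This is a nested case-control study: participants were sampled on outcome status, so risks in the source population cannot be estimated directly — relative risk is not valid here. The odds ratio is the appropriate measure.
OR = (a·d)/(b·c) = (998 × 2245) / (560 × 1190) = 2240510 / 666400 = 3.36211

3.362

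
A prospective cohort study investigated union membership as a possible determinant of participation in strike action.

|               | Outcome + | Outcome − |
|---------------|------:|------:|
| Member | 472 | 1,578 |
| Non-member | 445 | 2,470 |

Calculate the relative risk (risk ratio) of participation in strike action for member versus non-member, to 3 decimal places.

1.508

Cells: a = 472, b = 1578, c = 445, d = 2470.
Risk in exposed = 472/2050 = 0.23024; risk in unexposed = 445/2915 = 0.15266.
RR = 0.23024 / 0.15266 = 1.50823
The risk among the exposed is 1.51 times that among the unexposed.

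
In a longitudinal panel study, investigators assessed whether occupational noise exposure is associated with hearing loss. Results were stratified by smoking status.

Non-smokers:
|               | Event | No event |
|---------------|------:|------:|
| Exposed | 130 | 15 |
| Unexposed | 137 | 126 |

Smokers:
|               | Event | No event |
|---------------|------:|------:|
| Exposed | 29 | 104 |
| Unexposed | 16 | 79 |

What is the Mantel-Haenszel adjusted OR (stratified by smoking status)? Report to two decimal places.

4.07

OR_MH = Σ(aᵢdᵢ/nᵢ) / Σ(bᵢcᵢ/nᵢ), where nᵢ is the stratum total.
Stratum 1 (Non-smokers): n = 408; a·d/n = 130·126/408 = 40.1471; b·c/n = 15·137/408 = 5.0368
Stratum 2 (Smokers): n = 228; a·d/n = 29·79/228 = 10.0482; b·c/n = 104·16/228 = 7.2982
OR_MH = (40.1471 + 10.0482) / (5.0368 + 7.2982) = 50.1953 / 12.3350 = 4.06934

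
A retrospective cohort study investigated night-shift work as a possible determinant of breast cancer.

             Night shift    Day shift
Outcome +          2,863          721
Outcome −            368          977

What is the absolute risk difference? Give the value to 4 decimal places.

0.4615

Reading the table with exposure as columns: a = 2863 (Night shift, case), b = 368 (Night shift, non-case), c = 721 (Day shift, case), d = 977.
Risk in exposed = 2863/3231 = 0.886103; risk in unexposed = 721/1698 = 0.424617.
Risk difference = 0.886103 − 0.424617 = 0.461486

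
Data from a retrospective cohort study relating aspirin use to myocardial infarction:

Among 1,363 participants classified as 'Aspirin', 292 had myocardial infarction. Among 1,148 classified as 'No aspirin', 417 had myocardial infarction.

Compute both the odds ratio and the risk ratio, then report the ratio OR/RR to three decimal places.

From the description: a = 292, b = 1071, c = 417, d = 731.
OR = (292·731)/(1071·417) = 213452/446607 = 0.47794
Risk in exposed = 292/1363 = 0.21423; risk in unexposed = 417/1148 = 0.36324; RR = 0.58978
OR/RR = 0.47794 / 0.58978 = 0.81037
The outcome is not rare, so the OR lies further from 1 than the RR.

0.810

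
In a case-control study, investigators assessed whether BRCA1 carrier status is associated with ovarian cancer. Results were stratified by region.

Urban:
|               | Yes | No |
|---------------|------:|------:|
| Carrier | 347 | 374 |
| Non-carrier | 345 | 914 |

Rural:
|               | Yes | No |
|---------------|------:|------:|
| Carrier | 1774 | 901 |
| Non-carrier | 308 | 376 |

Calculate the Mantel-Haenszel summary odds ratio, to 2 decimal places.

2.43

OR_MH = Σ(aᵢdᵢ/nᵢ) / Σ(bᵢcᵢ/nᵢ), where nᵢ is the stratum total.
Stratum 1 (Urban): n = 1980; a·d/n = 347·914/1980 = 160.1808; b·c/n = 374·345/1980 = 65.1667
Stratum 2 (Rural): n = 3359; a·d/n = 1774·376/3359 = 198.5781; b·c/n = 901·308/3359 = 82.6163
OR_MH = (160.1808 + 198.5781) / (65.1667 + 82.6163) = 358.7590 / 147.7829 = 2.42761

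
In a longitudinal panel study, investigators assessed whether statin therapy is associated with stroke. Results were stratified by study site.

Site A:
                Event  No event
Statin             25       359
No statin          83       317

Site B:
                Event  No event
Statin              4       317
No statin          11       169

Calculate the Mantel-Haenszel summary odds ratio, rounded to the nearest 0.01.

0.25

OR_MH = Σ(aᵢdᵢ/nᵢ) / Σ(bᵢcᵢ/nᵢ), where nᵢ is the stratum total.
Stratum 1 (Site A): n = 784; a·d/n = 25·317/784 = 10.1084; b·c/n = 359·83/784 = 38.0064
Stratum 2 (Site B): n = 501; a·d/n = 4·169/501 = 1.3493; b·c/n = 317·11/501 = 6.9601
OR_MH = (10.1084 + 1.3493) / (38.0064 + 6.9601) = 11.4577 / 44.9665 = 0.25481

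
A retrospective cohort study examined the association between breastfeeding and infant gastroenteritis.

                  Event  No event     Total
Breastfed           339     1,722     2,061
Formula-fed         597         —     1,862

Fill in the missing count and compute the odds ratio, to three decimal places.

The missing cell is in the unexposed row: 1862 − 597 = 1265.
So a = 339, b = 1722, c = 597, d = 1265.
OR = (a·d)/(b·c) = (339 × 1265) / (1722 × 597) = 428835 / 1028034 = 0.41714

0.417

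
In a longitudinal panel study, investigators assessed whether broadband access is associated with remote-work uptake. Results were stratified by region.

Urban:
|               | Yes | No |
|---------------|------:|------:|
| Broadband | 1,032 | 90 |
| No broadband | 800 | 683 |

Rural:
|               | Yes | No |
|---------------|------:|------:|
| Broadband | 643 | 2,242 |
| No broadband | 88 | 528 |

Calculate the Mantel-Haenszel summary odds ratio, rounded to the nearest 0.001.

4.376

OR_MH = Σ(aᵢdᵢ/nᵢ) / Σ(bᵢcᵢ/nᵢ), where nᵢ is the stratum total.
Stratum 1 (Urban): n = 2605; a·d/n = 1032·683/2605 = 270.5781; b·c/n = 90·800/2605 = 27.6392
Stratum 2 (Rural): n = 3501; a·d/n = 643·528/3501 = 96.9734; b·c/n = 2242·88/3501 = 56.3542
OR_MH = (270.5781 + 96.9734) / (27.6392 + 56.3542) = 367.5516 / 83.9933 = 4.37596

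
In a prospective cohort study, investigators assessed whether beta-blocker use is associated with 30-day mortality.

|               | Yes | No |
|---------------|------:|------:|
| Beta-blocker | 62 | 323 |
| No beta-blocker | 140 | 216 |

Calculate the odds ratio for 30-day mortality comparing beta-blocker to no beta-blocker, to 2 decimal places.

Cells: a = 62, b = 323, c = 140, d = 216.
OR = (a·d)/(b·c) = (62 × 216) / (323 × 140) = 13392 / 45220 = 0.29615
Exposure is associated with lower odds of 30-day mortality (OR = 0.30 < 1).

0.30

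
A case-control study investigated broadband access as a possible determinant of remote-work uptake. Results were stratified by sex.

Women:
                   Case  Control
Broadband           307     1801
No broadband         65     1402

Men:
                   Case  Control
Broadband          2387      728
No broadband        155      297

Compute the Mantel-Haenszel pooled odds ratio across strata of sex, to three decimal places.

OR_MH = Σ(aᵢdᵢ/nᵢ) / Σ(bᵢcᵢ/nᵢ), where nᵢ is the stratum total.
Stratum 1 (Women): n = 3575; a·d/n = 307·1402/3575 = 120.3955; b·c/n = 1801·65/3575 = 32.7455
Stratum 2 (Men): n = 3567; a·d/n = 2387·297/3567 = 198.7494; b·c/n = 728·155/3567 = 31.6344
OR_MH = (120.3955 + 198.7494) / (32.7455 + 31.6344) = 319.1449 / 64.3799 = 4.95721

4.957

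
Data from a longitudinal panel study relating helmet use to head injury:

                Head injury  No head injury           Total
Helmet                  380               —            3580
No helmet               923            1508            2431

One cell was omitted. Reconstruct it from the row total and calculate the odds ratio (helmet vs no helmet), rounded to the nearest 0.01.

The missing cell is in the exposed row: 3580 − 380 = 3200.
So a = 380, b = 3200, c = 923, d = 1508.
OR = (a·d)/(b·c) = (380 × 1508) / (3200 × 923) = 573040 / 2953600 = 0.19401

0.19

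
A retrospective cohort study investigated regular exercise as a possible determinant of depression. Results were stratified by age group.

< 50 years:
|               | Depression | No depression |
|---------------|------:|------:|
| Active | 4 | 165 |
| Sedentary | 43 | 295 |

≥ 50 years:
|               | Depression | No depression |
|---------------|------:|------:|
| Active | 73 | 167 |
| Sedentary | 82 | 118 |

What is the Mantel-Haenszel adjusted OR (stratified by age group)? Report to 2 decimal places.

OR_MH = Σ(aᵢdᵢ/nᵢ) / Σ(bᵢcᵢ/nᵢ), where nᵢ is the stratum total.
Stratum 1 (< 50 years): n = 507; a·d/n = 4·295/507 = 2.3274; b·c/n = 165·43/507 = 13.9941
Stratum 2 (≥ 50 years): n = 440; a·d/n = 73·118/440 = 19.5773; b·c/n = 167·82/440 = 31.1227
OR_MH = (2.3274 + 19.5773) / (13.9941 + 31.1227) = 21.9047 / 45.1168 = 0.48551

0.49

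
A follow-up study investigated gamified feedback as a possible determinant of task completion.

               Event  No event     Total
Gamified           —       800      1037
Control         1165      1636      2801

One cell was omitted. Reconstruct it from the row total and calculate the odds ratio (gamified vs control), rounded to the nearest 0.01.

0.42

The missing cell is in the exposed row: 1037 − 800 = 237.
So a = 237, b = 800, c = 1165, d = 1636.
OR = (a·d)/(b·c) = (237 × 1636) / (800 × 1165) = 387732 / 932000 = 0.41602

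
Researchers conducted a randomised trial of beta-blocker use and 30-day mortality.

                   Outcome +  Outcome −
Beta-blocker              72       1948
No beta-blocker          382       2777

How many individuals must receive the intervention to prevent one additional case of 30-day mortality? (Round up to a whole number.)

Risk in treated group = 72/2020 = 0.03564; risk in control = 382/3159 = 0.12092.
Absolute risk reduction = 0.12092 − 0.03564 = 0.08528
NNT = 1 / ARR = 1 / 0.08528 = 11.726 → round up → 12

12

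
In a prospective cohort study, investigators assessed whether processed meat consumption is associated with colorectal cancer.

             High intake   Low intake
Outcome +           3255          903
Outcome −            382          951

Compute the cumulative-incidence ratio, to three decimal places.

Reading the table with exposure as columns: a = 3255 (High intake, case), b = 382 (High intake, non-case), c = 903 (Low intake, case), d = 951.
Risk in exposed = 3255/3637 = 0.89497; risk in unexposed = 903/1854 = 0.48706.
RR = 0.89497 / 0.48706 = 1.83751
The risk among the exposed is 1.84 times that among the unexposed.

1.838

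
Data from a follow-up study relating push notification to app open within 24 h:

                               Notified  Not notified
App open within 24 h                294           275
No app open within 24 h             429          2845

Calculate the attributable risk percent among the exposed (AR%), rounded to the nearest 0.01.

Reading the table with exposure as columns: a = 294 (Notified, case), b = 429 (Notified, non-case), c = 275 (Not notified, case), d = 2845.
Risk in exposed = 294/723 = 0.40664; risk in unexposed = 275/3120 = 0.08814.
RR = 0.40664/0.08814 = 4.61350
AR% = (RR − 1)/RR × 100 = (4.61350 − 1)/4.61350 × 100 = 78.3245%

78.32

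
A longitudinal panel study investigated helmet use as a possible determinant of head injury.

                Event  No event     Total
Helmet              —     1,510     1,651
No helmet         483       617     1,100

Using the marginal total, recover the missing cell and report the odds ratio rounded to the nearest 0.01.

0.12

The missing cell is in the exposed row: 1651 − 1510 = 141.
So a = 141, b = 1510, c = 483, d = 617.
OR = (a·d)/(b·c) = (141 × 617) / (1510 × 483) = 86997 / 729330 = 0.11928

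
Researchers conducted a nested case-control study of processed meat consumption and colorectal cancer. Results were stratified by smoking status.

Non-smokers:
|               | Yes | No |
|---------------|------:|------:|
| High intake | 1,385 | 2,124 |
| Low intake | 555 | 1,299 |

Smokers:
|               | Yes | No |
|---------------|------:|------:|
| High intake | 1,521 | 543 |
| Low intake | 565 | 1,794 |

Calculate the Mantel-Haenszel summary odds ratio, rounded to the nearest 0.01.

3.29

OR_MH = Σ(aᵢdᵢ/nᵢ) / Σ(bᵢcᵢ/nᵢ), where nᵢ is the stratum total.
Stratum 1 (Non-smokers): n = 5363; a·d/n = 1385·1299/5363 = 335.4680; b·c/n = 2124·555/5363 = 219.8061
Stratum 2 (Smokers): n = 4423; a·d/n = 1521·1794/4423 = 616.9283; b·c/n = 543·565/4423 = 69.3636
OR_MH = (335.4680 + 616.9283) / (219.8061 + 69.3636) = 952.3964 / 289.1696 = 3.29356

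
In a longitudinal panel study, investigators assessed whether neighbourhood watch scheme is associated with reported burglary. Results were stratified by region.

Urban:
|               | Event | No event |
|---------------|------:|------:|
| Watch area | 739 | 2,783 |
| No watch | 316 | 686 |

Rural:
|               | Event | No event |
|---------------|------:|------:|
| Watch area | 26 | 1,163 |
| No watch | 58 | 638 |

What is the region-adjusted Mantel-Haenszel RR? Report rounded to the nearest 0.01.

0.61

RR_MH = Σ(aᵢ·n₀ᵢ/nᵢ) / Σ(cᵢ·n₁ᵢ/nᵢ), with n₁ᵢ = aᵢ+bᵢ (exposed), n₀ᵢ = cᵢ+dᵢ (unexposed), nᵢ = n₁ᵢ+n₀ᵢ.
Stratum 1 (Urban): n₁ = 3522, n₀ = 1002, n = 4524; a·n₀/n = 739·1002/4524 = 163.6777; c·n₁/n = 316·3522/4524 = 246.0106
Stratum 2 (Rural): n₁ = 1189, n₀ = 696, n = 1885; a·n₀/n = 26·696/1885 = 9.6000; c·n₁/n = 58·1189/1885 = 36.5846
RR_MH = (163.6777 + 9.6000) / (246.0106 + 36.5846) = 173.2777 / 282.5952 = 0.61317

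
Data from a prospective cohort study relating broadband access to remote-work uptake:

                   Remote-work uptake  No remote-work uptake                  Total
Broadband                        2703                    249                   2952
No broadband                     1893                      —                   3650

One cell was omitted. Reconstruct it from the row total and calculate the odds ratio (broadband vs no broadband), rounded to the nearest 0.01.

The missing cell is in the unexposed row: 3650 − 1893 = 1757.
So a = 2703, b = 249, c = 1893, d = 1757.
OR = (a·d)/(b·c) = (2703 × 1757) / (249 × 1893) = 4749171 / 471357 = 10.07553

10.08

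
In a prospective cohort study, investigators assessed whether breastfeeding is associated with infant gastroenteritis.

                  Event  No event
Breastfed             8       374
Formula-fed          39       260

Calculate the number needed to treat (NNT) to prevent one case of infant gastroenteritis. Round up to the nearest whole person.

Risk in treated group = 8/382 = 0.02094; risk in control = 39/299 = 0.13043.
Absolute risk reduction = 0.13043 − 0.02094 = 0.10949
NNT = 1 / ARR = 1 / 0.10949 = 9.133 → round up → 10

10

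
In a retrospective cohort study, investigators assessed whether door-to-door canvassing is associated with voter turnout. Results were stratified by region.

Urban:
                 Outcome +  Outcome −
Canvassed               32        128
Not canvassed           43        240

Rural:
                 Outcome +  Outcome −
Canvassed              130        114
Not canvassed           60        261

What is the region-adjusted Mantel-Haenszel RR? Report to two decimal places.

RR_MH = Σ(aᵢ·n₀ᵢ/nᵢ) / Σ(cᵢ·n₁ᵢ/nᵢ), with n₁ᵢ = aᵢ+bᵢ (exposed), n₀ᵢ = cᵢ+dᵢ (unexposed), nᵢ = n₁ᵢ+n₀ᵢ.
Stratum 1 (Urban): n₁ = 160, n₀ = 283, n = 443; a·n₀/n = 32·283/443 = 20.4424; c·n₁/n = 43·160/443 = 15.5305
Stratum 2 (Rural): n₁ = 244, n₀ = 321, n = 565; a·n₀/n = 130·321/565 = 73.8584; c·n₁/n = 60·244/565 = 25.9115
RR_MH = (20.4424 + 73.8584) / (15.5305 + 25.9115) = 94.3008 / 41.4420 = 2.27549

2.28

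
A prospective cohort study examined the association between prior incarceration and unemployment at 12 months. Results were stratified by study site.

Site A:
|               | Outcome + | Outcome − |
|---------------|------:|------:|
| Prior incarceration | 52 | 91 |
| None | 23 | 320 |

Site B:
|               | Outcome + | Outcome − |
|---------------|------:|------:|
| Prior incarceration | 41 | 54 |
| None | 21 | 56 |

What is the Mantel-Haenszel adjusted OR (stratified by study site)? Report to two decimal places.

OR_MH = Σ(aᵢdᵢ/nᵢ) / Σ(bᵢcᵢ/nᵢ), where nᵢ is the stratum total.
Stratum 1 (Site A): n = 486; a·d/n = 52·320/486 = 34.2387; b·c/n = 91·23/486 = 4.3066
Stratum 2 (Site B): n = 172; a·d/n = 41·56/172 = 13.3488; b·c/n = 54·21/172 = 6.5930
OR_MH = (34.2387 + 13.3488) / (4.3066 + 6.5930) = 47.5875 / 10.8996 = 4.36598

4.37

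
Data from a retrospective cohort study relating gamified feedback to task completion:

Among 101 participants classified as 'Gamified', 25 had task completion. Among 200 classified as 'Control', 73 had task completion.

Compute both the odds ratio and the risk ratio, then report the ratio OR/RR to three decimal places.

0.844

From the description: a = 25, b = 76, c = 73, d = 127.
OR = (25·127)/(76·73) = 3175/5548 = 0.57228
Risk in exposed = 25/101 = 0.24752; risk in unexposed = 73/200 = 0.36500; RR = 0.67815
OR/RR = 0.57228 / 0.67815 = 0.84388
The outcome is not rare, so the OR lies further from 1 than the RR.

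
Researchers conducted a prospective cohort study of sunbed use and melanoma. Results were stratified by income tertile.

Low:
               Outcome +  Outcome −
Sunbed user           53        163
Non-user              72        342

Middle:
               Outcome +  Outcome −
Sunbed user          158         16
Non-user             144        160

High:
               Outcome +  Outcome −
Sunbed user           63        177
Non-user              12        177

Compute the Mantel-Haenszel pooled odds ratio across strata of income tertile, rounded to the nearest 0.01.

3.79

OR_MH = Σ(aᵢdᵢ/nᵢ) / Σ(bᵢcᵢ/nᵢ), where nᵢ is the stratum total.
Stratum 1 (Low): n = 630; a·d/n = 53·342/630 = 28.7714; b·c/n = 163·72/630 = 18.6286
Stratum 2 (Middle): n = 478; a·d/n = 158·160/478 = 52.8870; b·c/n = 16·144/478 = 4.8201
Stratum 3 (High): n = 429; a·d/n = 63·177/429 = 25.9930; b·c/n = 177·12/429 = 4.9510
OR_MH = (28.7714 + 52.8870 + 25.9930) / (18.6286 + 4.8201 + 4.9510) = 107.6515 / 28.3997 = 3.79058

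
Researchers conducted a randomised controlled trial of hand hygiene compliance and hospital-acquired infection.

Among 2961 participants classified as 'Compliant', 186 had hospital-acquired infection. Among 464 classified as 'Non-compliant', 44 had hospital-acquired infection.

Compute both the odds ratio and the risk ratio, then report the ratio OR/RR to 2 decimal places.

0.97

From the description: a = 186, b = 2775, c = 44, d = 420.
OR = (186·420)/(2775·44) = 78120/122100 = 0.63980
Risk in exposed = 186/2961 = 0.06282; risk in unexposed = 44/464 = 0.09483; RR = 0.66243
OR/RR = 0.63980 / 0.66243 = 0.96584
The outcome is rare in both groups, so OR ≈ RR (ratio near 1).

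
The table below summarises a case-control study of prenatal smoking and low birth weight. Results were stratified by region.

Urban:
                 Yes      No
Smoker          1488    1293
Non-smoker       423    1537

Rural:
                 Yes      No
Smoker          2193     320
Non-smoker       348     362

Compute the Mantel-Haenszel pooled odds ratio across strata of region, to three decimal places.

4.861

OR_MH = Σ(aᵢdᵢ/nᵢ) / Σ(bᵢcᵢ/nᵢ), where nᵢ is the stratum total.
Stratum 1 (Urban): n = 4741; a·d/n = 1488·1537/4741 = 482.3995; b·c/n = 1293·423/4741 = 115.3636
Stratum 2 (Rural): n = 3223; a·d/n = 2193·362/3223 = 246.3128; b·c/n = 320·348/3223 = 34.5517
OR_MH = (482.3995 + 246.3128) / (115.3636 + 34.5517) = 728.7122 / 149.9153 = 4.86083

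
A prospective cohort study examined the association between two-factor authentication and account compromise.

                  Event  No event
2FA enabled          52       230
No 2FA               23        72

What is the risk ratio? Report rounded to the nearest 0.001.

0.762

Cells: a = 52, b = 230, c = 23, d = 72.
Risk in exposed = 52/282 = 0.18440; risk in unexposed = 23/95 = 0.24211.
RR = 0.18440 / 0.24211 = 0.76164
The risk is 24% lower among the exposed than among the unexposed.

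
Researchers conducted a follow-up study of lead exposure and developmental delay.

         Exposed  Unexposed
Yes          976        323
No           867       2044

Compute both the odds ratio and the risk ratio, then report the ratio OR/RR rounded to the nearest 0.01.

Reading the table with exposure as columns: a = 976 (Exposed, case), b = 867 (Exposed, non-case), c = 323 (Unexposed, case), d = 2044.
OR = (976·2044)/(867·323) = 1994944/280041 = 7.12376
Risk in exposed = 976/1843 = 0.52957; risk in unexposed = 323/2367 = 0.13646; RR = 3.88079
OR/RR = 7.12376 / 3.88079 = 1.83565
The outcome is not rare, so the OR lies further from 1 than the RR.

1.84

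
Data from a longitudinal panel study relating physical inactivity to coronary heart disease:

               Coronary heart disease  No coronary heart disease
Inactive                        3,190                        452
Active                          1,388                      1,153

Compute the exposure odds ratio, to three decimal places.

5.863

Cells: a = 3190, b = 452, c = 1388, d = 1153.
OR = (a·d)/(b·c) = (3190 × 1153) / (452 × 1388) = 3678070 / 627376 = 5.86262
The odds of coronary heart disease are about 5.86 times as high in the inactive group.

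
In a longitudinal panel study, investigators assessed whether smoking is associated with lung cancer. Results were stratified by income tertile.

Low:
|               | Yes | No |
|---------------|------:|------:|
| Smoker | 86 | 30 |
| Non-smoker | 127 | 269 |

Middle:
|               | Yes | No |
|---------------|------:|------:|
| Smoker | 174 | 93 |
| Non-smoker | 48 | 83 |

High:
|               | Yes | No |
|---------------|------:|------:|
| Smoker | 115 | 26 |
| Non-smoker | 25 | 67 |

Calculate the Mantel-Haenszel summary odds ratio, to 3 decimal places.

OR_MH = Σ(aᵢdᵢ/nᵢ) / Σ(bᵢcᵢ/nᵢ), where nᵢ is the stratum total.
Stratum 1 (Low): n = 512; a·d/n = 86·269/512 = 45.1836; b·c/n = 30·127/512 = 7.4414
Stratum 2 (Middle): n = 398; a·d/n = 174·83/398 = 36.2864; b·c/n = 93·48/398 = 11.2161
Stratum 3 (High): n = 233; a·d/n = 115·67/233 = 33.0687; b·c/n = 26·25/233 = 2.7897
OR_MH = (45.1836 + 36.2864 + 33.0687) / (7.4414 + 11.2161 + 2.7897) = 114.5387 / 21.4472 = 5.34050

5.340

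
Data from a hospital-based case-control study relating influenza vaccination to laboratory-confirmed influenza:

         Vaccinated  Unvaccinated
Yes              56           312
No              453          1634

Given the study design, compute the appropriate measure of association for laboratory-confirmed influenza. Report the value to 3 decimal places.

0.647

Reading the table with exposure as columns: a = 56 (Vaccinated, case), b = 453 (Vaccinated, non-case), c = 312 (Unvaccinated, case), d = 1634.
This is a hospital-based case-control study: participants were sampled on outcome status, so risks in the source population cannot be estimated directly — relative risk is not valid here. The odds ratio is the appropriate measure.
OR = (a·d)/(b·c) = (56 × 1634) / (453 × 312) = 91504 / 141336 = 0.64742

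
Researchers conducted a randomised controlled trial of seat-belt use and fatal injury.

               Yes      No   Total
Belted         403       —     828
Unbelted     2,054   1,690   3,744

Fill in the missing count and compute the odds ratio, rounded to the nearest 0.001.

0.780

The missing cell is in the exposed row: 828 − 403 = 425.
So a = 403, b = 425, c = 2054, d = 1690.
OR = (a·d)/(b·c) = (403 × 1690) / (425 × 2054) = 681070 / 872950 = 0.78019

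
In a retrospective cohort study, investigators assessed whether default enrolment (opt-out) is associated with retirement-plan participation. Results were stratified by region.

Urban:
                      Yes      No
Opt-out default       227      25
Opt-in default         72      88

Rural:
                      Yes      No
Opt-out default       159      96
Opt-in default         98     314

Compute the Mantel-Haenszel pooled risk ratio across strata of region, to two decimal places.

2.29

RR_MH = Σ(aᵢ·n₀ᵢ/nᵢ) / Σ(cᵢ·n₁ᵢ/nᵢ), with n₁ᵢ = aᵢ+bᵢ (exposed), n₀ᵢ = cᵢ+dᵢ (unexposed), nᵢ = n₁ᵢ+n₀ᵢ.
Stratum 1 (Urban): n₁ = 252, n₀ = 160, n = 412; a·n₀/n = 227·160/412 = 88.1553; c·n₁/n = 72·252/412 = 44.0388
Stratum 2 (Rural): n₁ = 255, n₀ = 412, n = 667; a·n₀/n = 159·412/667 = 98.2129; c·n₁/n = 98·255/667 = 37.4663
RR_MH = (88.1553 + 98.2129) / (44.0388 + 37.4663) = 186.3682 / 81.5051 = 2.28658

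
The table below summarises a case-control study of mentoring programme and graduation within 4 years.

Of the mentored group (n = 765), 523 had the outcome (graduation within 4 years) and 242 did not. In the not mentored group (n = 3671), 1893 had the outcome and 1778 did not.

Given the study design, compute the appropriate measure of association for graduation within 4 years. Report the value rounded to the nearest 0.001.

2.030

From the description: a = 523, b = 242, c = 1893, d = 1778.
This is a case-control study: participants were sampled on outcome status, so risks in the source population cannot be estimated directly — relative risk is not valid here. The odds ratio is the appropriate measure.
OR = (a·d)/(b·c) = (523 × 1778) / (242 × 1893) = 929894 / 458106 = 2.02987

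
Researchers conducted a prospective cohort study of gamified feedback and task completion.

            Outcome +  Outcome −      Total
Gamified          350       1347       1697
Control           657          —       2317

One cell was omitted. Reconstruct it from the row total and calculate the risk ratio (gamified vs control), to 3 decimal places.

The missing cell is in the unexposed row: 2317 − 657 = 1660.
So a = 350, b = 1347, c = 657, d = 1660.
RR = [a/(a+b)] / [c/(c+d)] = (350/1697) / (657/2317) = 0.20625/0.28356 = 0.72736

0.727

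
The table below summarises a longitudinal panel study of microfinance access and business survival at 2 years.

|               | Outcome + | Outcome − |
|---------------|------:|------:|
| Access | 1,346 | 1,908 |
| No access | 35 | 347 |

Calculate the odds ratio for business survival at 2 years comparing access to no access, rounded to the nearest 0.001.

Cells: a = 1346, b = 1908, c = 35, d = 347.
OR = (a·d)/(b·c) = (1346 × 347) / (1908 × 35) = 467062 / 66780 = 6.99404
The odds of business survival at 2 years are about 6.99 times as high in the access group.

6.994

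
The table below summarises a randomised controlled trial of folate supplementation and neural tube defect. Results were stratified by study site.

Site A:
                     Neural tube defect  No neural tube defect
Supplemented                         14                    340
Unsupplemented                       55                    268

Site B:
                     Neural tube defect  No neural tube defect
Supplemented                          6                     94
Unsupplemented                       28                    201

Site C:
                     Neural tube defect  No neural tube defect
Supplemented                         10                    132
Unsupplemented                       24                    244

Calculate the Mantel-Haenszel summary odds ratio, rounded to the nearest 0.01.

0.35

OR_MH = Σ(aᵢdᵢ/nᵢ) / Σ(bᵢcᵢ/nᵢ), where nᵢ is the stratum total.
Stratum 1 (Site A): n = 677; a·d/n = 14·268/677 = 5.5421; b·c/n = 340·55/677 = 27.6219
Stratum 2 (Site B): n = 329; a·d/n = 6·201/329 = 3.6657; b·c/n = 94·28/329 = 8.0000
Stratum 3 (Site C): n = 410; a·d/n = 10·244/410 = 5.9512; b·c/n = 132·24/410 = 7.7268
OR_MH = (5.5421 + 3.6657 + 5.9512) / (27.6219 + 8.0000 + 7.7268) = 15.1590 / 43.3487 = 0.34970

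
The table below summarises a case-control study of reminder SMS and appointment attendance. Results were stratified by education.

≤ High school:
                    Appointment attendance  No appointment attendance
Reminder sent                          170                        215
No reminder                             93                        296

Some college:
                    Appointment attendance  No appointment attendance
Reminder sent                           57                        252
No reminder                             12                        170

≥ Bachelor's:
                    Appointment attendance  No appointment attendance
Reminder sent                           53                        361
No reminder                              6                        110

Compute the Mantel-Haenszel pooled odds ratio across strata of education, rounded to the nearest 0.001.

OR_MH = Σ(aᵢdᵢ/nᵢ) / Σ(bᵢcᵢ/nᵢ), where nᵢ is the stratum total.
Stratum 1 (≤ High school): n = 774; a·d/n = 170·296/774 = 65.0129; b·c/n = 215·93/774 = 25.8333
Stratum 2 (Some college): n = 491; a·d/n = 57·170/491 = 19.7352; b·c/n = 252·12/491 = 6.1589
Stratum 3 (≥ Bachelor's): n = 530; a·d/n = 53·110/530 = 11.0000; b·c/n = 361·6/530 = 4.0868
OR_MH = (65.0129 + 19.7352 + 11.0000) / (25.8333 + 6.1589 + 4.0868) = 95.7482 / 36.0790 = 2.65385

2.654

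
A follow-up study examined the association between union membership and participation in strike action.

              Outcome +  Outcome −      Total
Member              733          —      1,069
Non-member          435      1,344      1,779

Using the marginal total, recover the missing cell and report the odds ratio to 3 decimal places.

6.740

The missing cell is in the exposed row: 1069 − 733 = 336.
So a = 733, b = 336, c = 435, d = 1344.
OR = (a·d)/(b·c) = (733 × 1344) / (336 × 435) = 985152 / 146160 = 6.74023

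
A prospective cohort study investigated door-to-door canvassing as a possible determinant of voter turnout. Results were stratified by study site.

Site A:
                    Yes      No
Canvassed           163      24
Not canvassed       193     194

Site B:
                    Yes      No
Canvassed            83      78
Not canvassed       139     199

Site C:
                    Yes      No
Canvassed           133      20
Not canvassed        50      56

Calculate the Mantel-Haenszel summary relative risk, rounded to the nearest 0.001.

1.607

RR_MH = Σ(aᵢ·n₀ᵢ/nᵢ) / Σ(cᵢ·n₁ᵢ/nᵢ), with n₁ᵢ = aᵢ+bᵢ (exposed), n₀ᵢ = cᵢ+dᵢ (unexposed), nᵢ = n₁ᵢ+n₀ᵢ.
Stratum 1 (Site A): n₁ = 187, n₀ = 387, n = 574; a·n₀/n = 163·387/574 = 109.8972; c·n₁/n = 193·187/574 = 62.8763
Stratum 2 (Site B): n₁ = 161, n₀ = 338, n = 499; a·n₀/n = 83·338/499 = 56.2204; c·n₁/n = 139·161/499 = 44.8477
Stratum 3 (Site C): n₁ = 153, n₀ = 106, n = 259; a·n₀/n = 133·106/259 = 54.4324; c·n₁/n = 50·153/259 = 29.5367
RR_MH = (109.8972 + 56.2204 + 54.4324) / (62.8763 + 44.8477 + 29.5367) = 220.5501 / 137.2607 = 1.60680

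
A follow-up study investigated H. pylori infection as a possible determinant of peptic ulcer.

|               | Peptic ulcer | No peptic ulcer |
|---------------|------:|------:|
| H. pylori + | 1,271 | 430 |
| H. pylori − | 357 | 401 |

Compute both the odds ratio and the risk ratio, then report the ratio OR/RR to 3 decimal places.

Cells: a = 1271, b = 430, c = 357, d = 401.
OR = (1271·401)/(430·357) = 509671/153510 = 3.32012
Risk in exposed = 1271/1701 = 0.74721; risk in unexposed = 357/758 = 0.47098; RR = 1.58651
OR/RR = 3.32012 / 1.58651 = 2.09272
The outcome is not rare, so the OR lies further from 1 than the RR.

2.093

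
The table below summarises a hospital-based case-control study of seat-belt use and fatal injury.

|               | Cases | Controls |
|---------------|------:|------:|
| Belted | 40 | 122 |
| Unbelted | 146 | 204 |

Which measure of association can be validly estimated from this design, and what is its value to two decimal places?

Cells: a = 40, b = 122, c = 146, d = 204.
This is a hospital-based case-control study: participants were sampled on outcome status, so risks in the source population cannot be estimated directly — relative risk is not valid here. The odds ratio is the appropriate measure.
OR = (a·d)/(b·c) = (40 × 204) / (122 × 146) = 8160 / 17812 = 0.45812

0.46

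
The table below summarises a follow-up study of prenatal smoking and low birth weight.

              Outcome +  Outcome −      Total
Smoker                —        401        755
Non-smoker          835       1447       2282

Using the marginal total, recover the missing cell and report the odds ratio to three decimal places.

The missing cell is in the exposed row: 755 − 401 = 354.
So a = 354, b = 401, c = 835, d = 1447.
OR = (a·d)/(b·c) = (354 × 1447) / (401 × 835) = 512238 / 334835 = 1.52982

1.530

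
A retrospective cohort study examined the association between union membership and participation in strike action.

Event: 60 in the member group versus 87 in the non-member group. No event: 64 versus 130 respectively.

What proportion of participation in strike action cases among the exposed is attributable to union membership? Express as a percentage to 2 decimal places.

From the description: a = 60, b = 64, c = 87, d = 130.
Risk in exposed = 60/124 = 0.48387; risk in unexposed = 87/217 = 0.40092.
RR = 0.48387/0.40092 = 1.20690
AR% = (RR − 1)/RR × 100 = (1.20690 − 1)/1.20690 × 100 = 17.1429%

17.14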